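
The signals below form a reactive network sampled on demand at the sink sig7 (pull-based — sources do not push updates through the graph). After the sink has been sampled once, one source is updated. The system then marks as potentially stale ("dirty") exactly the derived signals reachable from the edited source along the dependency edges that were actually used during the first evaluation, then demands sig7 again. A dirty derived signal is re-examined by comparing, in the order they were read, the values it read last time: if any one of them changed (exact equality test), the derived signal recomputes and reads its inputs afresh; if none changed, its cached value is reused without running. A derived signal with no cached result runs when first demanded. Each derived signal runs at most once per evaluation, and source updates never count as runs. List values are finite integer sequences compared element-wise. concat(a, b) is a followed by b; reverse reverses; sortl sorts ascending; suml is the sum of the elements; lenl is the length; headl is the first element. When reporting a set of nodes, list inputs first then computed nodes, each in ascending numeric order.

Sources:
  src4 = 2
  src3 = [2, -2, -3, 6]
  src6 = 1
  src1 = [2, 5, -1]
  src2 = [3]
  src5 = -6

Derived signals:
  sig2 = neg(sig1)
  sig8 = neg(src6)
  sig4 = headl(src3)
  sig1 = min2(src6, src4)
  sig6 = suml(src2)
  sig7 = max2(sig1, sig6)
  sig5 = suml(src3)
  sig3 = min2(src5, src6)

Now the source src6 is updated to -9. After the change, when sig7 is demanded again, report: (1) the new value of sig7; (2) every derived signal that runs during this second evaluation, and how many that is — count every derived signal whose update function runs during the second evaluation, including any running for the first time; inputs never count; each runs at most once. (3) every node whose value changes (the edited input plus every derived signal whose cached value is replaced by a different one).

Initial pass — values computed on the first demand:
  sig1 = min2(1, 2) = 1
  sig6 = suml([3]) = 3
  sig7 = max2(1, 3) = 3

Second demand — change propagation:
  sig1: re-runs because src6 1->-9; new result -9.
  sig7: re-runs because sig1 1->-9; new result 3 (unchanged).

sig7 now evaluates to 3.
Run set: sig1, sig7 (2 run).
Changed values: src6, sig1.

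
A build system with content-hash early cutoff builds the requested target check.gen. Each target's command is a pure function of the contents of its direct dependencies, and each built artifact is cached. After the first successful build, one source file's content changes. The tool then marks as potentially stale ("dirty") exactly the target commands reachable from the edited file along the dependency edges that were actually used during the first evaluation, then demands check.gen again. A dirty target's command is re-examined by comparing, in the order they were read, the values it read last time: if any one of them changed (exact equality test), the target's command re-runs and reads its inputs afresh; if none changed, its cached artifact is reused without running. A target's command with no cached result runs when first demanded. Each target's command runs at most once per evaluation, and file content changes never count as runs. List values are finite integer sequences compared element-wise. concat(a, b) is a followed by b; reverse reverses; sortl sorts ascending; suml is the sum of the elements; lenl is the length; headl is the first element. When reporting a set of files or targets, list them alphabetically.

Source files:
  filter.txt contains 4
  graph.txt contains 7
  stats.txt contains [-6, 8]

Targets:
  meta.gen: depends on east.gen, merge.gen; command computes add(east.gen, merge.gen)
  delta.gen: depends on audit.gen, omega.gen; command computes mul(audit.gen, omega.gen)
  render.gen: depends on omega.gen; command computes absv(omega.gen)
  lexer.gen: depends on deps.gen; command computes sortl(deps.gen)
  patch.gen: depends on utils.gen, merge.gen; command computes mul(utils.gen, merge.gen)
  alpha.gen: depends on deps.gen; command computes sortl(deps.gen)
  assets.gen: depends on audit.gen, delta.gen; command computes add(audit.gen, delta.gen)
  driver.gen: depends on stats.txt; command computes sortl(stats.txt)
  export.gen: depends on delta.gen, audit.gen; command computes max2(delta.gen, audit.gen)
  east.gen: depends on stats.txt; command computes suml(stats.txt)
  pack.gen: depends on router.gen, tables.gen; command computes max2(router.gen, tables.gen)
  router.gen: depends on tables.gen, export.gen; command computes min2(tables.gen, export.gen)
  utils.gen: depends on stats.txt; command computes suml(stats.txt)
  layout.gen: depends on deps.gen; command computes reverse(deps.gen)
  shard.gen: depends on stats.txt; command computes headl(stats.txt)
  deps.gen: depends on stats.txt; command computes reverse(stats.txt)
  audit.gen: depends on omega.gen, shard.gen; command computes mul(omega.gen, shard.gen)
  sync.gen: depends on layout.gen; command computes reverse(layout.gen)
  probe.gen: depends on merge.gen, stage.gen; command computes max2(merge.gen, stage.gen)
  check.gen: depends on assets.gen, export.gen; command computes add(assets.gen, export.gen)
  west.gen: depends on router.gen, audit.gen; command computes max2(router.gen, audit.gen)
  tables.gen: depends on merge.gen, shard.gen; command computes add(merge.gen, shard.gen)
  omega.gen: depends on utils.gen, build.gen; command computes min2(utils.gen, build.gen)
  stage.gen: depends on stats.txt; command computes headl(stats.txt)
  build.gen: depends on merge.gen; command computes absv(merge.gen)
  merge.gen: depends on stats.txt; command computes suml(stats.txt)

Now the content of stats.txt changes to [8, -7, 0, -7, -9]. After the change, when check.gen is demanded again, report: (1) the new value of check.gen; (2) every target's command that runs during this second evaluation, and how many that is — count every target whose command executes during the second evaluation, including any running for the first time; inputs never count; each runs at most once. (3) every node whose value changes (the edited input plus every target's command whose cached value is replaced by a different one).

New value of check.gen: 3480.
Target commands that run: assets.gen, audit.gen, build.gen, check.gen, delta.gen, export.gen, merge.gen, omega.gen, shard.gen, utils.gen — 10 in total.
Values that change: assets.gen, audit.gen, build.gen, check.gen, delta.gen, export.gen, merge.gen, omega.gen, shard.gen, stats.txt, utils.gen.

First evaluation (everything demanded from the output):
  merge.gen = suml([-6, 8]) = 2
  build.gen = absv(2) = 2
  shard.gen = headl([-6, 8]) = -6
  utils.gen = suml([-6, 8]) = 2
  omega.gen = min2(2, 2) = 2
  audit.gen = mul(2, -6) = -12
  delta.gen = mul(-12, 2) = -24
  assets.gen = add(-12, -24) = -36
  export.gen = max2(-24, -12) = -12
  check.gen = add(-36, -12) = -48

Propagation after the edit:
  merge.gen: runs — stats.txt [-6, 8]->[8, -7, 0, -7, -9]; result -15.
  build.gen: runs — merge.gen 2->-15; result 15.
  shard.gen: runs — stats.txt [-6, 8]->[8, -7, 0, -7, -9]; result 8.
  utils.gen: runs — stats.txt [-6, 8]->[8, -7, 0, -7, -9]; result -15.
  omega.gen: runs — utils.gen 2->-15; build.gen 2->15; result -15.
  audit.gen: runs — omega.gen 2->-15; shard.gen -6->8; result -120.
  delta.gen: runs — audit.gen -12->-120; omega.gen 2->-15; result 1800.
  assets.gen: runs — audit.gen -12->-120; delta.gen -24->1800; result 1680.
  export.gen: runs — delta.gen -24->1800; audit.gen -12->-120; result 1800.
  check.gen: runs — assets.gen -36->1680; export.gen -12->1800; result 3480.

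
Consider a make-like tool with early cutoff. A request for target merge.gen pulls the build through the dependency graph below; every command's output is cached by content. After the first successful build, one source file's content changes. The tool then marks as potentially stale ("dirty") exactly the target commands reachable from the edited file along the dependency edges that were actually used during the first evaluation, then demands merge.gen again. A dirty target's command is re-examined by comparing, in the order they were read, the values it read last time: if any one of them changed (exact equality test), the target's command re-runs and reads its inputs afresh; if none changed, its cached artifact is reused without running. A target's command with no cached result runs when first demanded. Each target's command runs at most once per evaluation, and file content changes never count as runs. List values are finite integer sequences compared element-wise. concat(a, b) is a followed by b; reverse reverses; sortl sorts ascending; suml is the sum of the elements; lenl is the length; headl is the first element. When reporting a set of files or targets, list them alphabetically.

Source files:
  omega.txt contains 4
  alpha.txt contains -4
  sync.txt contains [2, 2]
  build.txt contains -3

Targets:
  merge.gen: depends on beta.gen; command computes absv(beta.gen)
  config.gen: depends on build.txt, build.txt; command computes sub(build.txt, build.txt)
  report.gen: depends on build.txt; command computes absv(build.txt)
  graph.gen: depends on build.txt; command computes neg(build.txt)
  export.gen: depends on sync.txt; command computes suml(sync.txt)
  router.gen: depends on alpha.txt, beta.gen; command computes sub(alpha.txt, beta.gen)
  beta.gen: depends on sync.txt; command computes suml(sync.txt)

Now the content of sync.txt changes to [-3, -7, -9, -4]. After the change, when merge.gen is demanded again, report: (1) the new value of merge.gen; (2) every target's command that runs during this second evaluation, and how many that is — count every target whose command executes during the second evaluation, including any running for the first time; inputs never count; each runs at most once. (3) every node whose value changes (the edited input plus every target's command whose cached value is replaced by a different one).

Demanding merge.gen again yields 23.
2 target commands run: beta.gen, merge.gen.
The nodes whose values change: beta.gen, merge.gen, sync.txt.

First demand of the output computes:
  beta.gen = suml([2, 2]) = 4
  merge.gen = absv(4) = 4

After the edit, cleaning proceeds:
  beta.gen: a read changed (sync.txt [2, 2]->[-3, -7, -9, -4]) — executes, giving -23.
  merge.gen: a read changed (beta.gen 4->-23) — executes, giving 23.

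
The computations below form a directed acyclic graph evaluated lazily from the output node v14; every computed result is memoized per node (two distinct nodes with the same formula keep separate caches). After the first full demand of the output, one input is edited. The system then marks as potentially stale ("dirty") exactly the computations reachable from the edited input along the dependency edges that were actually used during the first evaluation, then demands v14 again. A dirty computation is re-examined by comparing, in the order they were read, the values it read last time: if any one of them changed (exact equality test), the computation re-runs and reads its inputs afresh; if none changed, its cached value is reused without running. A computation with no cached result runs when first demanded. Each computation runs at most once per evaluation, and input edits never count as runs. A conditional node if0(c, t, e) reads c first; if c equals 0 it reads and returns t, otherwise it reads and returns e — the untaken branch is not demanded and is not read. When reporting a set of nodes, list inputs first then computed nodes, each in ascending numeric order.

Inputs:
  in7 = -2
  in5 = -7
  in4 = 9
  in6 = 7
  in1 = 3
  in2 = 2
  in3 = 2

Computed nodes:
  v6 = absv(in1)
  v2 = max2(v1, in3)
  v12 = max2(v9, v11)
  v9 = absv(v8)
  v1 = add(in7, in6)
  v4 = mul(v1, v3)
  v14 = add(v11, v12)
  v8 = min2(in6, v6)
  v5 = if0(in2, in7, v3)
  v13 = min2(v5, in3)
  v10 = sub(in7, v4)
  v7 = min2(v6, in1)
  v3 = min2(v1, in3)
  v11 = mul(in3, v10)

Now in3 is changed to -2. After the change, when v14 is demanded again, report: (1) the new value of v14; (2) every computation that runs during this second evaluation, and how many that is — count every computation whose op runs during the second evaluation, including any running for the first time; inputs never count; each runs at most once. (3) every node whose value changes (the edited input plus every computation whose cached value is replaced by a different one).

Demanding v14 again yields -13.
6 computations run: v3, v4, v10, v11, v12, v14.
The nodes whose values change: in3, v3, v4, v10, v11, v14.

First demand of the output computes:
  v1 = add(-2, 7) = 5
  v3 = min2(5, 2) = 2
  v4 = mul(5, 2) = 10
  v6 = absv(3) = 3
  v8 = min2(7, 3) = 3
  v9 = absv(3) = 3
  v10 = sub(-2, 10) = -12
  v11 = mul(2, -12) = -24
  v12 = max2(3, -24) = 3
  v14 = add(-24, 3) = -21

After the edit, cleaning proceeds:
  v3: a read changed (in3 2->-2) — executes, giving -2.
  v4: a read changed (v3 2->-2) — executes, giving -10.
  v10: a read changed (v4 10->-10) — executes, giving 8.
  v11: a read changed (in3 2->-2; v10 -12->8) — executes, giving -16.
  v12: a read changed (v11 -24->-16) — executes, giving 3 — identical to its old value.
  v14: a read changed (v11 -24->-16) — executes, giving -13.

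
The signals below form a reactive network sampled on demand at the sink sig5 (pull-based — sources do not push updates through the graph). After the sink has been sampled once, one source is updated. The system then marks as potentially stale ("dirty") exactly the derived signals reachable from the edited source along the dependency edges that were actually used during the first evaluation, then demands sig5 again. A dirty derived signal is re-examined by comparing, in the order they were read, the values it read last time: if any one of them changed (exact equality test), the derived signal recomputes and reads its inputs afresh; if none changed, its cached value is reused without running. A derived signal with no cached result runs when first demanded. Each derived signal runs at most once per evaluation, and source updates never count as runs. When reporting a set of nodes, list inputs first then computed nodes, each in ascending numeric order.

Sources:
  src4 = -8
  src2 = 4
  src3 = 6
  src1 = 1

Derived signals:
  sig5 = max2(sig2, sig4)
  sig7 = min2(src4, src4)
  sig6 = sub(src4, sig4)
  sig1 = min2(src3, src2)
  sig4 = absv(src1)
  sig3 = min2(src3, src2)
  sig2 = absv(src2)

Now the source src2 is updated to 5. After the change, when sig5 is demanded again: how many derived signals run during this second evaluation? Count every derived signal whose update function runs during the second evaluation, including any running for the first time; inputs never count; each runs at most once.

Initial pass — values computed on the first demand:
  sig2 = absv(4) = 4
  sig4 = absv(1) = 1
  sig5 = max2(4, 1) = 4

Second demand — change propagation:
  sig2: re-runs because src2 4->5; new result 5.
  sig5: re-runs because sig2 4->5; new result 5.

Run set: sig2, sig5 (2 run).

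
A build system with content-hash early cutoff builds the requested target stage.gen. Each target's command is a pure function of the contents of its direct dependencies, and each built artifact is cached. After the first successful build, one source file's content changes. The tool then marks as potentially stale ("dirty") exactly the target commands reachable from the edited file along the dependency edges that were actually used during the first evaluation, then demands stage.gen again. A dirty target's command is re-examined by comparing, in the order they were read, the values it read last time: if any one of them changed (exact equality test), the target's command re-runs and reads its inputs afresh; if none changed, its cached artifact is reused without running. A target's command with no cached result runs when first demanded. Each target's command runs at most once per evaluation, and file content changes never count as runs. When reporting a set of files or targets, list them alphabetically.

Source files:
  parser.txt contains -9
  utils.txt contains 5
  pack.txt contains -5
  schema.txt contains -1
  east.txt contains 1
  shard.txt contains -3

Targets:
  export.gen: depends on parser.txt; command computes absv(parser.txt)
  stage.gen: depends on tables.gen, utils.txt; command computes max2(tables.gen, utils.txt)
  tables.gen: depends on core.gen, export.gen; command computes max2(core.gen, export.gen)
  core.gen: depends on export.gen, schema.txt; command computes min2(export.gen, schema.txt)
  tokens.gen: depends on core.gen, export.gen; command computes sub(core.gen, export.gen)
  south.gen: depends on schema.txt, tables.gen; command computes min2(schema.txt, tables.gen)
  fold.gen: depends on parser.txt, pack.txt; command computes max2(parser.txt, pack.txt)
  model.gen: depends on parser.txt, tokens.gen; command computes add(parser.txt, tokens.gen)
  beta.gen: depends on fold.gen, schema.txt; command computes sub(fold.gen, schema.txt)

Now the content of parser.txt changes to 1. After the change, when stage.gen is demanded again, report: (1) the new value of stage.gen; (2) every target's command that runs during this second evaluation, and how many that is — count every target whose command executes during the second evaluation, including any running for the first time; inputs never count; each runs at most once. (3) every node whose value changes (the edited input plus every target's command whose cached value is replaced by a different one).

New value of stage.gen: 5.
Target commands that run: core.gen, export.gen, stage.gen, tables.gen — 4 in total.
Values that change: export.gen, parser.txt, stage.gen, tables.gen.

First evaluation (everything demanded from the output):
  export.gen = absv(-9) = 9
  core.gen = min2(9, -1) = -1
  tables.gen = max2(-1, 9) = 9
  stage.gen = max2(9, 5) = 9

Propagation after the edit:
  export.gen: runs — parser.txt -9->1; result 1.
  core.gen: runs — export.gen 9->1; result -1 (same value as before).
  tables.gen: runs — export.gen 9->1; result 1.
  stage.gen: runs — tables.gen 9->1; result 5.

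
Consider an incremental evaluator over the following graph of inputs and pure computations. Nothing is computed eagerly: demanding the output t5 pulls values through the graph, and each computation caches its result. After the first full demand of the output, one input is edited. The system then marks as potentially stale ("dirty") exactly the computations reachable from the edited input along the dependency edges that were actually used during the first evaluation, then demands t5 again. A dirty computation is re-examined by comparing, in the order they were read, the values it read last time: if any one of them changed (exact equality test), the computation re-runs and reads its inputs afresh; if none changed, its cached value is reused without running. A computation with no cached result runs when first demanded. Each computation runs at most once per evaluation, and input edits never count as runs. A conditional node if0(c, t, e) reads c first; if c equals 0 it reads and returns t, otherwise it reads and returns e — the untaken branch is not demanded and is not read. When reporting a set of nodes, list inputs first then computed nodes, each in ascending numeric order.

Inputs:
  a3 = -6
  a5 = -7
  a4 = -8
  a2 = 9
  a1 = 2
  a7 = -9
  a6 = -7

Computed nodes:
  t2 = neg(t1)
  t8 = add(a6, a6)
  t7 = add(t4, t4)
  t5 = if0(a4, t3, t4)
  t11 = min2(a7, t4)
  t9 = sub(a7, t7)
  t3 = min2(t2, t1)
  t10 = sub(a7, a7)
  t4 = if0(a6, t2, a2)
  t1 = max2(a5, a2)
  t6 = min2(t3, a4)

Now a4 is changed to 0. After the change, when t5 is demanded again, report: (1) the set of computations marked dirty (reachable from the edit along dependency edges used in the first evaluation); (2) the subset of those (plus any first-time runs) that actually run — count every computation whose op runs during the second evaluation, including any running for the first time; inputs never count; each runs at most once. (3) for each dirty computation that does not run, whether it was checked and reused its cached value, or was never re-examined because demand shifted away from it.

Initial pass — values computed on the first demand:
  t4 = if0(a6=-7 -> else branch a2) = 9
  t5 = if0(a4=-8 -> else branch t4) = 9

Second demand — change propagation:
  t1: newly demanded (no cache) — executes and yields 9.
  t2: newly demanded (no cache) — executes and yields -9.
  t3: newly demanded (no cache) — executes and yields -9.
  t5: re-runs because a4 -8->0; new result -9.

The important point: the flipped condition pulls in fresh nodes; t1, t2, t3 run for the first time.

Dirty set: t5.
Run set: t1, t2, t3, t5 (4 run).
All dirty computations ended up running.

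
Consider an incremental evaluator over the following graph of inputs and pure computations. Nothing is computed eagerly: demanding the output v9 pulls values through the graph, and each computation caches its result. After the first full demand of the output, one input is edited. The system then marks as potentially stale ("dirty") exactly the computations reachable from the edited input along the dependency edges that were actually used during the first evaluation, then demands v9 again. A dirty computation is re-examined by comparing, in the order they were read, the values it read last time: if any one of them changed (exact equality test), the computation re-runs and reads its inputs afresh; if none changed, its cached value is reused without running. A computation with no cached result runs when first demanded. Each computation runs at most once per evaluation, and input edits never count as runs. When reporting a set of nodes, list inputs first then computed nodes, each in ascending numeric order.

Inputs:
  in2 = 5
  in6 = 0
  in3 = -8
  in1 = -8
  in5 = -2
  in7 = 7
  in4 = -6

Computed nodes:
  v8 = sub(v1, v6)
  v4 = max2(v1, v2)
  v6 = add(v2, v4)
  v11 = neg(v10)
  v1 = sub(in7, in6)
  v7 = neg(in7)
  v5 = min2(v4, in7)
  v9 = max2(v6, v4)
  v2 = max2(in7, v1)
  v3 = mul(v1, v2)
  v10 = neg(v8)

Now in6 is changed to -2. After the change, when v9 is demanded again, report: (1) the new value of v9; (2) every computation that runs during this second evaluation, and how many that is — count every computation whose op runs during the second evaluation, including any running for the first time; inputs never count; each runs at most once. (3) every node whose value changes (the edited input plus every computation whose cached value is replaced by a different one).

Initial pass — values computed on the first demand:
  v1 = sub(7, 0) = 7
  v2 = max2(7, 7) = 7
  v4 = max2(7, 7) = 7
  v6 = add(7, 7) = 14
  v9 = max2(14, 7) = 14

Second demand — change propagation:
  v1: re-runs because in6 0->-2; new result 9.
  v2: re-runs because v1 7->9; new result 9.
  v4: re-runs because v1 7->9; v2 7->9; new result 9.
  v6: re-runs because v2 7->9; v4 7->9; new result 18.
  v9: re-runs because v6 14->18; v4 7->9; new result 18.

v9 now evaluates to 18.
Run set: v1, v2, v4, v6, v9 (5 run).
Changed values: in6, v1, v2, v4, v6, v9.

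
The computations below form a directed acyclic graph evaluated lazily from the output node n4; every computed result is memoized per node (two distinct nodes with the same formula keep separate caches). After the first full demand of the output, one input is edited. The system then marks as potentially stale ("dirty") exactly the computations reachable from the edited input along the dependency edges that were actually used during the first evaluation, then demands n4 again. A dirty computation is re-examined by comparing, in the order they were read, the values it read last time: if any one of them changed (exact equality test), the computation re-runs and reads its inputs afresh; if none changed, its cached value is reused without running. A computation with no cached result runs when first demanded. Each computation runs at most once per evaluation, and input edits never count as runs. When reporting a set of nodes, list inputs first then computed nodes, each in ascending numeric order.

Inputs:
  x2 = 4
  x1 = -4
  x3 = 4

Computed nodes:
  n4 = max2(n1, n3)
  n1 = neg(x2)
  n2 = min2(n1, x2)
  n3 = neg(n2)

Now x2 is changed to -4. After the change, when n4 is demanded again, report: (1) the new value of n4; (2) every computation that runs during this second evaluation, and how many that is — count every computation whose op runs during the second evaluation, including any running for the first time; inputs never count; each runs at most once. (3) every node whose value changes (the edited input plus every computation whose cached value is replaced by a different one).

Demanding n4 again yields 4.
3 computations run: n1, n2, n4.
The nodes whose values change: x2, n1.
Note where the cutoff bites: n3 is checked, finds nothing changed, and keeps its cache.

First demand of the output computes:
  n1 = neg(4) = -4
  n2 = min2(-4, 4) = -4
  n3 = neg(-4) = 4
  n4 = max2(-4, 4) = 4

After the edit, cleaning proceeds:
  n1: a read changed (x2 4->-4) — executes, giving 4.
  n2: a read changed (n1 -4->4; x2 4->-4) — executes, giving -4 — identical to its old value.
  n3: dirty, but its reads are unchanged (n2 unchanged); cached 4 stands.
  n4: a read changed (n1 -4->4) — executes, giving 4 — identical to its old value.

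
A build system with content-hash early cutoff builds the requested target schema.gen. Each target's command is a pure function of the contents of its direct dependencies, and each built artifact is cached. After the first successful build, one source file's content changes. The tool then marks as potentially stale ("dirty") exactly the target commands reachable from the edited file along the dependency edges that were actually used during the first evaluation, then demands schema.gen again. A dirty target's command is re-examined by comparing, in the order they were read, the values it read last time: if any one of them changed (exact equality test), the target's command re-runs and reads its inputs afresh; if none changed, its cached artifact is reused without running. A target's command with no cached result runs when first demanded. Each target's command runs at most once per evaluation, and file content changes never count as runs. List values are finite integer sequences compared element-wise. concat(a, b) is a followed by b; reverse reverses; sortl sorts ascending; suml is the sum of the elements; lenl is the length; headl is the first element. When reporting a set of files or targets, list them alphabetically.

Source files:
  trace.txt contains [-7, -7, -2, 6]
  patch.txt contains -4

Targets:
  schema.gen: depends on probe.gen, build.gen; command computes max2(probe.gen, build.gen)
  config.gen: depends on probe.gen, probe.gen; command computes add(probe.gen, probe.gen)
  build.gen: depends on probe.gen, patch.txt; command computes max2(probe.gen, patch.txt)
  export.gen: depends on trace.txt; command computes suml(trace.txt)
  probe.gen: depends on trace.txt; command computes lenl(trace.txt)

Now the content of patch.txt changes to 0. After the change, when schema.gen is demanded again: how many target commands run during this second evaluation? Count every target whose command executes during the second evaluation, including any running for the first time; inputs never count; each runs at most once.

Target commands that run: build.gen — 1 in total.
Key observation: the change is absorbed at build.gen — it re-runs but produces the same value, and the output's value is unchanged.

First evaluation (everything demanded from the output):
  probe.gen = lenl([-7, -7, -2, 6]) = 4
  build.gen = max2(4, -4) = 4
  schema.gen = max2(4, 4) = 4

Propagation after the edit:
  build.gen: runs — patch.txt -4->0; result 4 (same value as before).
  schema.gen: checked — values it read are unchanged (probe.gen unchanged, build.gen unchanged); reused cached 4 without running.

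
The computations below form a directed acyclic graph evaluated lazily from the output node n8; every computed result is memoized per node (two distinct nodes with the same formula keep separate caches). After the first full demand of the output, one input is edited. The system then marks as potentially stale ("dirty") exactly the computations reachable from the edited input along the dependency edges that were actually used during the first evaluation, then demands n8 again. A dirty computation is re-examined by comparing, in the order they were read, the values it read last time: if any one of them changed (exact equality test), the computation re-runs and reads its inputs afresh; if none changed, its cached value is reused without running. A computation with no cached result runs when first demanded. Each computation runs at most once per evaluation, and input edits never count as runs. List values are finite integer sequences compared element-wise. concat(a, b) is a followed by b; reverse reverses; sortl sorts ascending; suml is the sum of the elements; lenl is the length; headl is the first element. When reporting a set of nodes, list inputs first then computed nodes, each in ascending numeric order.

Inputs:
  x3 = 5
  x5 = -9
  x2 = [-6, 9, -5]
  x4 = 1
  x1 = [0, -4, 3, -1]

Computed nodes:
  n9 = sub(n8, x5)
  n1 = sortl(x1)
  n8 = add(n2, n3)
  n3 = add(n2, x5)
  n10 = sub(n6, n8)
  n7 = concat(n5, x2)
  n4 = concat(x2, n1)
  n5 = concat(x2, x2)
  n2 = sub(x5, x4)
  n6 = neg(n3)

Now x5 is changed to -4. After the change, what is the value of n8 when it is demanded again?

First demand of the output computes:
  n2 = sub(-9, 1) = -10
  n3 = add(-10, -9) = -19
  n8 = add(-10, -19) = -29

After the edit, cleaning proceeds:
  n2: a read changed (x5 -9->-4) — executes, giving -5.
  n3: a read changed (n2 -10->-5; x5 -9->-4) — executes, giving -9.
  n8: a read changed (n2 -10->-5; n3 -19->-9) — executes, giving -14.

Demanding n8 again yields -14.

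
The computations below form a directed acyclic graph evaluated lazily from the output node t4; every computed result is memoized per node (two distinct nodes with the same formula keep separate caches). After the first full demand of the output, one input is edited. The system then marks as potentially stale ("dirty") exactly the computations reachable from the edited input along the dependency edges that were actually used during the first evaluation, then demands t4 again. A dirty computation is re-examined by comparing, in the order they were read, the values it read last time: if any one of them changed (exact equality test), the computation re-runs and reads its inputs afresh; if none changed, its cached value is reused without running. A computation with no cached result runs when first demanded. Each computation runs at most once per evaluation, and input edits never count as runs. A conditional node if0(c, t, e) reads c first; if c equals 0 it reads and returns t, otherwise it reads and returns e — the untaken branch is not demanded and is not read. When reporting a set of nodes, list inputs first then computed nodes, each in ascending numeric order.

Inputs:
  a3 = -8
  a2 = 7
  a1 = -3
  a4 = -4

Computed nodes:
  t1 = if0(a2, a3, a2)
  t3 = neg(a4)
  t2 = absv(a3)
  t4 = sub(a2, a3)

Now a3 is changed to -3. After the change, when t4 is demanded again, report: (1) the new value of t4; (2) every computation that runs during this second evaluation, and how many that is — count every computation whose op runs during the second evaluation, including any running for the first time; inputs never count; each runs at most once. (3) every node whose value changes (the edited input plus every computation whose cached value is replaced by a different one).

First demand of the output computes:
  t4 = sub(7, -8) = 15

After the edit, cleaning proceeds:
  t4: a read changed (a3 -8->-3) — executes, giving 10.

Demanding t4 again yields 10.
1 computations run: t4.
The nodes whose values change: a3, t4.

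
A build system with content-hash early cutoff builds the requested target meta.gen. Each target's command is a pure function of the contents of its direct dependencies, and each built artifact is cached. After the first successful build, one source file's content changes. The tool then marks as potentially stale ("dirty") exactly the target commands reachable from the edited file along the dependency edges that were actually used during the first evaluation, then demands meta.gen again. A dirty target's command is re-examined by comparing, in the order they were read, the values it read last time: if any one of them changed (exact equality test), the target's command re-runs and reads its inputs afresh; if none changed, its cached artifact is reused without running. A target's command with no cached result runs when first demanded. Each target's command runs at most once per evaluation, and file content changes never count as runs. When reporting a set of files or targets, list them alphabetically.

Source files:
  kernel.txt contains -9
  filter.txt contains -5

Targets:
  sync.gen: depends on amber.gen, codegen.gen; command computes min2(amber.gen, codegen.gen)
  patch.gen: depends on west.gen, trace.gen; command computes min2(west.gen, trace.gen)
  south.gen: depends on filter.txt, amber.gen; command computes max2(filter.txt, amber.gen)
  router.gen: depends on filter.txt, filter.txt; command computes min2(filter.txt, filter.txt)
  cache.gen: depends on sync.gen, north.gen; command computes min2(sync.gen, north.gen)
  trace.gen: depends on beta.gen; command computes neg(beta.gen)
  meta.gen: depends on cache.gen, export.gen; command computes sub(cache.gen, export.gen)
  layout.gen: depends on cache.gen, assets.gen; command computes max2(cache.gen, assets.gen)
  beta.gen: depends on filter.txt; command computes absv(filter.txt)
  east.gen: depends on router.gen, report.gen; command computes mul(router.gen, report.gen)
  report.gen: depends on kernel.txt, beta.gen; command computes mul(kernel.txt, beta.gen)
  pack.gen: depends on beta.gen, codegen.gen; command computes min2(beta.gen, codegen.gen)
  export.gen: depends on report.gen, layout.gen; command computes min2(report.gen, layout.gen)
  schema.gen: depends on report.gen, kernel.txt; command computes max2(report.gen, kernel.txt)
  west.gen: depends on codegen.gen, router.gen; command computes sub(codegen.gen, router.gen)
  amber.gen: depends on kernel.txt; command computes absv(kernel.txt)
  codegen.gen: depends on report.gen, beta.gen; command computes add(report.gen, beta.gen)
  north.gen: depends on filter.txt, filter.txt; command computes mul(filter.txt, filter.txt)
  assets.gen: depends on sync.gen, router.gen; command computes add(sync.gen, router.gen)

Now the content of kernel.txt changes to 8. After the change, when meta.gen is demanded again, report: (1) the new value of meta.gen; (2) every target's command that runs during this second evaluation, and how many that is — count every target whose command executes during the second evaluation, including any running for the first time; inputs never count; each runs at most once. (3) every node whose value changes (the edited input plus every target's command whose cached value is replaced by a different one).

New value of meta.gen: 0.
Target commands that run: amber.gen, assets.gen, cache.gen, codegen.gen, export.gen, layout.gen, meta.gen, report.gen, sync.gen — 9 in total.
Values that change: amber.gen, assets.gen, cache.gen, codegen.gen, export.gen, kernel.txt, layout.gen, meta.gen, report.gen, sync.gen.

First evaluation (everything demanded from the output):
  amber.gen = absv(-9) = 9
  beta.gen = absv(-5) = 5
  north.gen = mul(-5, -5) = 25
  report.gen = mul(-9, 5) = -45
  codegen.gen = add(-45, 5) = -40
  router.gen = min2(-5, -5) = -5
  sync.gen = min2(9, -40) = -40
  assets.gen = add(-40, -5) = -45
  cache.gen = min2(-40, 25) = -40
  layout.gen = max2(-40, -45) = -40
  export.gen = min2(-45, -40) = -45
  meta.gen = sub(-40, -45) = 5

Propagation after the edit:
  amber.gen: runs — kernel.txt -9->8; result 8.
  report.gen: runs — kernel.txt -9->8; result 40.
  codegen.gen: runs — report.gen -45->40; result 45.
  sync.gen: runs — amber.gen 9->8; codegen.gen -40->45; result 8.
  assets.gen: runs — sync.gen -40->8; result 3.
  cache.gen: runs — sync.gen -40->8; result 8.
  layout.gen: runs — cache.gen -40->8; assets.gen -45->3; result 8.
  export.gen: runs — report.gen -45->40; layout.gen -40->8; result 8.
  meta.gen: runs — cache.gen -40->8; export.gen -45->8; result 0.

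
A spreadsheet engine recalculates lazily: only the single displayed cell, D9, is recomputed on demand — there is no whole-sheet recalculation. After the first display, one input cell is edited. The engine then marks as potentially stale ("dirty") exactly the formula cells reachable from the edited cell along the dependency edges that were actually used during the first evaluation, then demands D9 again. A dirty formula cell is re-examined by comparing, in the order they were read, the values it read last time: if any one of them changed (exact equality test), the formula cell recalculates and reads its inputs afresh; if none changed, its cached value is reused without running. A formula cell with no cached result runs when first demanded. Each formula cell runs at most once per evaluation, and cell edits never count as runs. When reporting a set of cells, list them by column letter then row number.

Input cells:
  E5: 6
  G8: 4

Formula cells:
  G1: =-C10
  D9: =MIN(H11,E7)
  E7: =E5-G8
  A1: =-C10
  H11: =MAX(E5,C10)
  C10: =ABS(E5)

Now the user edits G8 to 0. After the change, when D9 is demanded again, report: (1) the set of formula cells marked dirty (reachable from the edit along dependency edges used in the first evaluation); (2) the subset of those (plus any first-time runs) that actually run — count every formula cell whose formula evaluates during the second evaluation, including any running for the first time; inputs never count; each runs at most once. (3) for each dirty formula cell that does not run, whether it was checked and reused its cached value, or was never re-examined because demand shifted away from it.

Marked dirty: D9, E7.
Formula cells that run: D9, E7 — 2 in total.
Every dirty formula cell ran.

First evaluation (everything demanded from the output):
  C10 = ABS(6) = 6
  E7 = 6 - 4 = 2
  H11 = MAX(6, 6) = 6
  D9 = MIN(6, 2) = 2

Propagation after the edit:
  E7: runs — G8 4->0; result 6.
  D9: runs — E7 2->6; result 6.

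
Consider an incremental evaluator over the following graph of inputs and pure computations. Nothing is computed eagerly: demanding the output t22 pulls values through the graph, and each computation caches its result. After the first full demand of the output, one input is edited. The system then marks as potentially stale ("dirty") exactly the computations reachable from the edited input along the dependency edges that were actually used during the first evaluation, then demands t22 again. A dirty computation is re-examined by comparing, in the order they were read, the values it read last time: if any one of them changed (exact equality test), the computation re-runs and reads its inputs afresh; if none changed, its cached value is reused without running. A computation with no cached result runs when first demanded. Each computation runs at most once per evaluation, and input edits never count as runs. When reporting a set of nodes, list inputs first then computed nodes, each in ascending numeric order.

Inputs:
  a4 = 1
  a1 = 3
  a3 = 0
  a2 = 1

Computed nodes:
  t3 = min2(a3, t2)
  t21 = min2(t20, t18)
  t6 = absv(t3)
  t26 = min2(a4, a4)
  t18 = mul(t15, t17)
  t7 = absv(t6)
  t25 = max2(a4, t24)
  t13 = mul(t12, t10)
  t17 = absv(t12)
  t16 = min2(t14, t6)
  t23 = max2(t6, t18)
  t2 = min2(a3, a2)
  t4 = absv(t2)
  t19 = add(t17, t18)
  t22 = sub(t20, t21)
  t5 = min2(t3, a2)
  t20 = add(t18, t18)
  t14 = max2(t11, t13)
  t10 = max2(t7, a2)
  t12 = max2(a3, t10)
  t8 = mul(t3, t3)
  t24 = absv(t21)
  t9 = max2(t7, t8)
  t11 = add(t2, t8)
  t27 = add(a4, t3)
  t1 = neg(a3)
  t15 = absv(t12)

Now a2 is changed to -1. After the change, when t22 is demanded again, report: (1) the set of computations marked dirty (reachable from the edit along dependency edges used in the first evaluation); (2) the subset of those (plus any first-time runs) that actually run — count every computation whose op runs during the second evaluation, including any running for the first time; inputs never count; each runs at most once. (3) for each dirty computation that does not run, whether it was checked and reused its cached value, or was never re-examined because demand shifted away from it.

Initial pass — values computed on the first demand:
  t2 = min2(0, 1) = 0
  t3 = min2(0, 0) = 0
  t6 = absv(0) = 0
  t7 = absv(0) = 0
  t10 = max2(0, 1) = 1
  t12 = max2(0, 1) = 1
  t15 = absv(1) = 1
  t17 = absv(1) = 1
  t18 = mul(1, 1) = 1
  t20 = add(1, 1) = 2
  t21 = min2(2, 1) = 1
  t22 = sub(2, 1) = 1

Second demand — change propagation:
  t2: re-runs because a2 1->-1; new result -1.
  t3: re-runs because t2 0->-1; new result -1.
  t6: re-runs because t3 0->-1; new result 1.
  t7: re-runs because t6 0->1; new result 1.
  t10: re-runs because t7 0->1; a2 1->-1; new result 1 (unchanged).
  t12: re-examined; everything it read last time is the same (a3 unchanged, t10 unchanged) — cache 1 kept, no run.
  t15: re-examined; everything it read last time is the same (t12 unchanged) — cache 1 kept, no run.
  t17: re-examined; everything it read last time is the same (t12 unchanged) — cache 1 kept, no run.
  t18: re-examined; everything it read last time is the same (t15 unchanged, t17 unchanged) — cache 1 kept, no run.
  t20: re-examined; everything it read last time is the same (t18 unchanged, t18 unchanged) — cache 2 kept, no run.
  t21: re-examined; everything it read last time is the same (t20 unchanged, t18 unchanged) — cache 1 kept, no run.
  t22: re-examined; everything it read last time is the same (t20 unchanged, t21 unchanged) — cache 1 kept, no run.

The important point: t10 recomputes to an identical value, and the output ends up unchanged.

Dirty set: t2, t3, t6, t7, t10, t12, t15, t17, t18, t20, t21, t22.
Run set: t2, t3, t6, t7, t10 (5 run).
Re-examined without running (cache reused): t12, t15, t17, t18, t20, t21, t22.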